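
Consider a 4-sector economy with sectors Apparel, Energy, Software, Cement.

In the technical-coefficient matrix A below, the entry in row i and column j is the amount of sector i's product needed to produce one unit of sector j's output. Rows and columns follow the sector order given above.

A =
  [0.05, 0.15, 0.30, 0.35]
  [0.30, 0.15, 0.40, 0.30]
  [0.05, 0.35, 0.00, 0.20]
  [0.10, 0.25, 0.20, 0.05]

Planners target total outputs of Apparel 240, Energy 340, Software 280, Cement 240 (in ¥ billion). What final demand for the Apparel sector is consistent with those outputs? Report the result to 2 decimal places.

d_A = 9.00

I − A =
  [   0.95    -0.15    -0.30    -0.35]
  [  -0.30     0.85    -0.40    -0.30]
  [  -0.05    -0.35     1.00    -0.20]
  [  -0.10    -0.25    -0.20     0.95]
d = (I − A) x:
  d_A = (+0.95)·240 + (-0.15)·340 + (-0.30)·280 + (-0.35)·240 = 9.00
  d_E = (-0.30)·240 + (+0.85)·340 + (-0.40)·280 + (-0.30)·240 = 33.00
  d_S = (-0.05)·240 + (-0.35)·340 + (+1.00)·280 + (-0.20)·240 = 101.00
  d_C = (-0.10)·240 + (-0.25)·340 + (-0.20)·280 + (+0.95)·240 = 63.00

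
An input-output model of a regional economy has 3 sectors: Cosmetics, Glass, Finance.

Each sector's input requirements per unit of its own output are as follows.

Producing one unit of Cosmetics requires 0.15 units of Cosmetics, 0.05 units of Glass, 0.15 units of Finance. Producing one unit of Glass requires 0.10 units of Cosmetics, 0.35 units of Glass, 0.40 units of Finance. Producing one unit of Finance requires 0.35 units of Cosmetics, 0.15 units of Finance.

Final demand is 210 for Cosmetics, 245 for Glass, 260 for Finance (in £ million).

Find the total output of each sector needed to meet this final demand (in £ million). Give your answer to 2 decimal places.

I − A =
  [   0.85    -0.10    -0.35]
  [  -0.05     0.65     0.00]
  [  -0.15    -0.40     0.85]
Cofactors of I−A, C_ij = (−1)^(i+j)·(minor ij) (rows/columns in the sector order above):
  C_11 = (0.65)(0.85) − (0.00)(-0.40) = 0.5525
  C_12 = −[(-0.05)(0.85) − (0.00)(-0.15)] = 0.0425
  C_13 = (-0.05)(-0.40) − (0.65)(-0.15) = 0.1175
  C_21 = −[(-0.10)(0.85) − (-0.35)(-0.40)] = 0.2250
  C_22 = (0.85)(0.85) − (-0.35)(-0.15) = 0.6700
  C_23 = −[(0.85)(-0.40) − (-0.10)(-0.15)] = 0.3550
  C_31 = (-0.10)(0.00) − (-0.35)(0.65) = 0.2275
  C_32 = −[(0.85)(0.00) − (-0.35)(-0.05)] = 0.0175
  C_33 = (0.85)(0.65) − (-0.10)(-0.05) = 0.5475
det(I−A) = Σ_j (I−A)_1j·C_1j = (0.85)(0.5525) + (-0.10)(0.0425) + (-0.35)(0.1175) = 0.42425
adj(I−A) = Cᵀ =
  [ 0.5525   0.2250   0.2275]
  [ 0.0425   0.6700   0.0175]
  [ 0.1175   0.3550   0.5475]
(I − A)⁻¹ = adj(I−A) / det(I−A) ≈
  [   1.3023     0.5303     0.5362]
  [   0.1002     1.5793     0.0412]
  [   0.2770     0.8368     1.2905]
x = (I − A)⁻¹ d = adj(I−A)·d / det(I−A), with det(I−A) = 0.42425:
  x_C = (0.5525·210 + 0.2250·245 + 0.2275·260) / 0.42425 = 230.30 / 0.42425 ≈ 542.84
  x_G = (0.0425·210 + 0.6700·245 + 0.0175·260) / 0.42425 = 177.625 / 0.42425 ≈ 418.68
  x_F = (0.1175·210 + 0.3550·245 + 0.5475·260) / 0.42425 = 254.00 / 0.42425 ≈ 598.70

x_C = 542.84, x_G = 418.68, x_F = 598.70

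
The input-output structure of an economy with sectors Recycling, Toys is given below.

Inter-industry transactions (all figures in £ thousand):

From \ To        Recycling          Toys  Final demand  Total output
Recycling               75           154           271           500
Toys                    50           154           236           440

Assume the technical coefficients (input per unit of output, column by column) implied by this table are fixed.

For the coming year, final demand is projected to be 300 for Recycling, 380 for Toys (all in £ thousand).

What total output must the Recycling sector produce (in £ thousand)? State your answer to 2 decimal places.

x_1 = 633.82

Technical coefficients a_ij = z_ij / X_j:
  a_11 = 75/500 = 0.15, a_21 = 50/500 = 0.10
  a_12 = 154/440 = 0.35, a_22 = 154/440 = 0.35
I − A =
  [   0.85    -0.35]
  [  -0.10     0.65]
det(I−A) = (0.85)(0.65) − (-0.35)(-0.10) = 0.5175
adj(I−A) = [[0.65, 0.35], [0.10, 0.85]]
(I − A)⁻¹ = adj(I−A) / det(I−A) ≈
  [   1.2560     0.6763]
  [   0.1932     1.6425]
x = (I − A)⁻¹ d = adj(I−A)·d / det(I−A), with det(I−A) = 0.5175:
  x_1 = (0.65·300 + 0.35·380) / 0.5175 = 328.00 / 0.5175 ≈ 633.82
  x_2 = (0.10·300 + 0.85·380) / 0.5175 = 353.00 / 0.5175 ≈ 682.13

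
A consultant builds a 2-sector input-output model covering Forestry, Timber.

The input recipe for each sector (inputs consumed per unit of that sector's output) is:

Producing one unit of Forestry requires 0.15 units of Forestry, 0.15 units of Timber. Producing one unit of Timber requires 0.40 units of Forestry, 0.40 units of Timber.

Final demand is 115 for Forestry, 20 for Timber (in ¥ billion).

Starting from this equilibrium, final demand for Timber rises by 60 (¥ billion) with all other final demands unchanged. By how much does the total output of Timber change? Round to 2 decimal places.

Δx_T = 113.33

I − A =
  [   0.85    -0.40]
  [  -0.15     0.60]
det(I−A) = (0.85)(0.60) − (-0.40)(-0.15) = 0.4500
adj(I−A) = [[0.60, 0.40], [0.15, 0.85]]
(I − A)⁻¹ = adj(I−A) / det(I−A) ≈
  [   1.3333     0.8889]
  [   0.3333     1.8889]
Δx = (I − A)⁻¹ Δd with Δd having +60 in the Timber component and 0 elsewhere.
So Δx_T = L_TT · (+60), where L_TT = adj(I−A)_TT / det(I−A) = 0.85 / 0.4500.
Δx_T = 0.85 × (+60) / 0.4500 = 51.00 / 0.4500 ≈ 113.33.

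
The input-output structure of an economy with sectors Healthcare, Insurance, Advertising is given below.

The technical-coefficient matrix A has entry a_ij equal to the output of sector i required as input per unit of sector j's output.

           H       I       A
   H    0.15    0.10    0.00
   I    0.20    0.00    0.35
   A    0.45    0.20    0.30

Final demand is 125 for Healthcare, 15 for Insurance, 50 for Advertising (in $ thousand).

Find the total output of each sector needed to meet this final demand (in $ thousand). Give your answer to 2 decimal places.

x_H = 161.25, x_I = 120.59, x_A = 209.54

I − A =
  [   0.85    -0.10     0.00]
  [  -0.20     1.00    -0.35]
  [  -0.45    -0.20     0.70]
Cofactors of I−A, C_ij = (−1)^(i+j)·(minor ij) (rows/columns in the sector order above):
  C_11 = (1.00)(0.70) − (-0.35)(-0.20) = 0.6300
  C_12 = −[(-0.20)(0.70) − (-0.35)(-0.45)] = 0.2975
  C_13 = (-0.20)(-0.20) − (1.00)(-0.45) = 0.4900
  C_21 = −[(-0.10)(0.70) − (0.00)(-0.20)] = 0.0700
  C_22 = (0.85)(0.70) − (0.00)(-0.45) = 0.5950
  C_23 = −[(0.85)(-0.20) − (-0.10)(-0.45)] = 0.2150
  C_31 = (-0.10)(-0.35) − (0.00)(1.00) = 0.0350
  C_32 = −[(0.85)(-0.35) − (0.00)(-0.20)] = 0.2975
  C_33 = (0.85)(1.00) − (-0.10)(-0.20) = 0.8300
det(I−A) = Σ_j (I−A)_1j·C_1j = (0.85)(0.6300) + (-0.10)(0.2975) + (0.00)(0.4900) = 0.50575
adj(I−A) = Cᵀ =
  [ 0.6300   0.0700   0.0350]
  [ 0.2975   0.5950   0.2975]
  [ 0.4900   0.2150   0.8300]
(I − A)⁻¹ = adj(I−A) / det(I−A) ≈
  [   1.2457     0.1384     0.0692]
  [   0.5882     1.1765     0.5882]
  [   0.9689     0.4251     1.6411]
x = (I − A)⁻¹ d = adj(I−A)·d / det(I−A), with det(I−A) = 0.50575:
  x_H = (0.6300·125 + 0.0700·15 + 0.0350·50) / 0.50575 = 81.55 / 0.50575 ≈ 161.25
  x_I = (0.2975·125 + 0.5950·15 + 0.2975·50) / 0.50575 = 60.9875 / 0.50575 ≈ 120.59
  x_A = (0.4900·125 + 0.2150·15 + 0.8300·50) / 0.50575 = 105.975 / 0.50575 ≈ 209.54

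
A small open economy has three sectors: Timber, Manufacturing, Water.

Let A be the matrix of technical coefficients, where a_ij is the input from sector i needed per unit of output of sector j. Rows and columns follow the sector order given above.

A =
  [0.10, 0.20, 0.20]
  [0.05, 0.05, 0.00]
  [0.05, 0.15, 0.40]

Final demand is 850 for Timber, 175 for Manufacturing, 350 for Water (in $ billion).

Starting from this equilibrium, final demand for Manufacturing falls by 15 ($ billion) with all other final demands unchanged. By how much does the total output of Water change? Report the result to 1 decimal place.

Δx_W = -4.4

I − A =
  [   0.90    -0.20    -0.20]
  [  -0.05     0.95     0.00]
  [  -0.05    -0.15     0.60]
Cofactors of I−A, C_ij = (−1)^(i+j)·(minor ij) (rows/columns in the sector order above):
  C_11 = (0.95)(0.60) − (0.00)(-0.15) = 0.5700
  C_12 = −[(-0.05)(0.60) − (0.00)(-0.05)] = 0.0300
  C_13 = (-0.05)(-0.15) − (0.95)(-0.05) = 0.0550
  C_21 = −[(-0.20)(0.60) − (-0.20)(-0.15)] = 0.1500
  C_22 = (0.90)(0.60) − (-0.20)(-0.05) = 0.5300
  C_23 = −[(0.90)(-0.15) − (-0.20)(-0.05)] = 0.1450
  C_31 = (-0.20)(0.00) − (-0.20)(0.95) = 0.1900
  C_32 = −[(0.90)(0.00) − (-0.20)(-0.05)] = 0.0100
  C_33 = (0.90)(0.95) − (-0.20)(-0.05) = 0.8450
det(I−A) = Σ_j (I−A)_1j·C_1j = (0.90)(0.5700) + (-0.20)(0.0300) + (-0.20)(0.0550) = 0.4960
adj(I−A) = Cᵀ =
  [ 0.5700   0.1500   0.1900]
  [ 0.0300   0.5300   0.0100]
  [ 0.0550   0.1450   0.8450]
(I − A)⁻¹ = adj(I−A) / det(I−A) ≈
  [   1.1492     0.3024     0.3831]
  [   0.0605     1.0685     0.0202]
  [   0.1109     0.2923     1.7036]
Δx = (I − A)⁻¹ Δd with Δd having -15 in the Manufacturing component and 0 elsewhere.
So Δx_W = L_WM · (-15), where L_WM = adj(I−A)_WM / det(I−A) = 0.1450 / 0.4960.
Δx_W = 0.1450 × (-15) / 0.4960 = -2.175 / 0.4960 ≈ -4.4.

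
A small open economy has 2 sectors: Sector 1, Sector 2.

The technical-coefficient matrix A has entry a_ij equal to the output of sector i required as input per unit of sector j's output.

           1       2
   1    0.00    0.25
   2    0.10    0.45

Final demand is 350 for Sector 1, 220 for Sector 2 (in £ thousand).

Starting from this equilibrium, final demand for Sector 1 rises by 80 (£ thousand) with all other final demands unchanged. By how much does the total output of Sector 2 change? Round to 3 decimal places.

Δx_2 = 15.238

I − A =
  [   1.00    -0.25]
  [  -0.10     0.55]
det(I−A) = (1.00)(0.55) − (-0.25)(-0.10) = 0.5250
adj(I−A) = [[0.55, 0.25], [0.10, 1.00]]
(I − A)⁻¹ = adj(I−A) / det(I−A) ≈
  [   1.0476     0.4762]
  [   0.1905     1.9048]
Δx = (I − A)⁻¹ Δd with Δd having +80 in the Sector 1 component and 0 elsewhere.
So Δx_2 = L_21 · (+80), where L_21 = adj(I−A)_21 / det(I−A) = 0.10 / 0.5250.
Δx_2 = 0.10 × (+80) / 0.5250 = 8.00 / 0.5250 ≈ 15.238.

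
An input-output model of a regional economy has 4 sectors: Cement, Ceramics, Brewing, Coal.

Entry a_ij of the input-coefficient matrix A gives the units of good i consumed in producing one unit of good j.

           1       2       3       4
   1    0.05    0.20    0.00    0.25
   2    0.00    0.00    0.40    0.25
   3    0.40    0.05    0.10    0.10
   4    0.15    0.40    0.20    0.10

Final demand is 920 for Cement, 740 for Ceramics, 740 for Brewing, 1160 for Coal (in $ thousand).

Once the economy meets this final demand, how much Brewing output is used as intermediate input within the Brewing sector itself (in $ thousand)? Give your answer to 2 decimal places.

I − A =
  [   0.95    -0.20     0.00    -0.25]
  [   0.00     1.00    -0.40    -0.25]
  [  -0.40    -0.05     0.90    -0.10]
  [  -0.15    -0.40    -0.20     0.90]
Compute the cofactors C_ij = (−1)^(i+j)·(3×3 minor ij) of I−A; the adjugate is their transpose:
adj(I−A) = Cᵀ =
  [ 0.663500   0.250500   0.172000   0.273000]
  [ 0.203750   0.696750   0.374500   0.291750]
  [ 0.336875   0.193875   0.715000   0.226875]
  [ 0.276000   0.394500   0.354000   0.804000]
det(I−A) = Σ_j (I−A)_1j·C_1j = (0.95)(0.663500) + (-0.20)(0.203750) + (0.00)(0.336875) + (-0.25)(0.276000) = 0.520575
(I − A)⁻¹ = adj(I−A) / det(I−A) ≈
  [   1.2746     0.4812     0.3304     0.5244]
  [   0.3914     1.3384     0.7194     0.5604]
  [   0.6471     0.3724     1.3735     0.4358]
  [   0.5302     0.7578     0.6800     1.5444]
First solve x = (I − A)⁻¹ d = adj(I−A)·d / det(I−A); in particular x_3 = (0.336875·920 + 0.193875·740 + 0.715000·740 + 0.226875·1160) / 0.520575 = 1245.6675 / 0.520575 ≈ 2392.8685.
Intermediate flow from 3 to 3: z_33 = a_33 · x_3 = 0.10 × 1245.6675 / 0.520575 = 124.56675 / 0.520575 ≈ 239.29.

z_33 = 239.29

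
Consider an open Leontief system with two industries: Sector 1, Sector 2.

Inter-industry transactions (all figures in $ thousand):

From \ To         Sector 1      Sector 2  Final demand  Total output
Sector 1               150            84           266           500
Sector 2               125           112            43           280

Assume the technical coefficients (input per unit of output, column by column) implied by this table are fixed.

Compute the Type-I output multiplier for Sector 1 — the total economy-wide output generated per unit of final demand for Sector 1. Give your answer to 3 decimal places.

m_1 = 2.464

Technical coefficients a_ij = z_ij / X_j:
  a_11 = 150/500 = 0.30, a_21 = 125/500 = 0.25
  a_12 = 84/280 = 0.30, a_22 = 112/280 = 0.40
I − A =
  [   0.70    -0.30]
  [  -0.25     0.60]
det(I−A) = (0.70)(0.60) − (-0.30)(-0.25) = 0.3450
adj(I−A) = [[0.60, 0.30], [0.25, 0.70]]
(I − A)⁻¹ = adj(I−A) / det(I−A) ≈
  [   1.7391     0.8696]
  [   0.7246     2.0290]
The output multiplier for sector j is the column-j sum of the Leontief inverse (I − A)⁻¹ = adj(I−A) / det(I−A).
Column 1 of adj(I−A): (0.60, 0.25); det(I−A) = 0.3450.
m_1 = (0.60 + 0.25) / 0.3450 = 0.85 / 0.3450 ≈ 2.464.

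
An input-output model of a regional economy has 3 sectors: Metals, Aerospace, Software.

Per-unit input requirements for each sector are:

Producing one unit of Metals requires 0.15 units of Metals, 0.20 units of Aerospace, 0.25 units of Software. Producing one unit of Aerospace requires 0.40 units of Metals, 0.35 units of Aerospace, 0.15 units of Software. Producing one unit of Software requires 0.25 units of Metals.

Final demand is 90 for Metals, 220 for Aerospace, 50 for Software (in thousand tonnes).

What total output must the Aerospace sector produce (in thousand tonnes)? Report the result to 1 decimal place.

I − A =
  [   0.85    -0.40    -0.25]
  [  -0.20     0.65     0.00]
  [  -0.25    -0.15     1.00]
Cofactors of I−A, C_ij = (−1)^(i+j)·(minor ij) (rows/columns in the sector order above):
  C_11 = (0.65)(1.00) − (0.00)(-0.15) = 0.6500
  C_12 = −[(-0.20)(1.00) − (0.00)(-0.25)] = 0.2000
  C_13 = (-0.20)(-0.15) − (0.65)(-0.25) = 0.1925
  C_21 = −[(-0.40)(1.00) − (-0.25)(-0.15)] = 0.4375
  C_22 = (0.85)(1.00) − (-0.25)(-0.25) = 0.7875
  C_23 = −[(0.85)(-0.15) − (-0.40)(-0.25)] = 0.2275
  C_31 = (-0.40)(0.00) − (-0.25)(0.65) = 0.1625
  C_32 = −[(0.85)(0.00) − (-0.25)(-0.20)] = 0.0500
  C_33 = (0.85)(0.65) − (-0.40)(-0.20) = 0.4725
det(I−A) = Σ_j (I−A)_1j·C_1j = (0.85)(0.6500) + (-0.40)(0.2000) + (-0.25)(0.1925) = 0.424375
adj(I−A) = Cᵀ =
  [ 0.6500   0.4375   0.1625]
  [ 0.2000   0.7875   0.0500]
  [ 0.1925   0.2275   0.4725]
(I − A)⁻¹ = adj(I−A) / det(I−A) ≈
  [   1.5317     1.0309     0.3829]
  [   0.4713     1.8557     0.1178]
  [   0.4536     0.5361     1.1134]
x = (I − A)⁻¹ d = adj(I−A)·d / det(I−A), with det(I−A) = 0.424375:
  x_M = (0.6500·90 + 0.4375·220 + 0.1625·50) / 0.424375 = 162.875 / 0.424375 ≈ 383.8
  x_A = (0.2000·90 + 0.7875·220 + 0.0500·50) / 0.424375 = 193.75 / 0.424375 ≈ 456.6
  x_S = (0.1925·90 + 0.2275·220 + 0.4725·50) / 0.424375 = 91.00 / 0.424375 ≈ 214.4

x_A = 456.6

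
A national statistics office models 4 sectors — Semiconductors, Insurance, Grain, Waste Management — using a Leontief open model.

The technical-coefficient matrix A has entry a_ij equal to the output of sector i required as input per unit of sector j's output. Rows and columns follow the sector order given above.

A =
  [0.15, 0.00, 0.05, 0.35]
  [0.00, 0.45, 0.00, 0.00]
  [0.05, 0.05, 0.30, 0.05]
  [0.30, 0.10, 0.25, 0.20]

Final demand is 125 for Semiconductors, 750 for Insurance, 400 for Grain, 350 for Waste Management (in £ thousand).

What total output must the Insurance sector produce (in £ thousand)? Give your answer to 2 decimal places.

I − A =
  [   0.85     0.00    -0.05    -0.35]
  [   0.00     0.55     0.00     0.00]
  [  -0.05    -0.05     0.70    -0.05]
  [  -0.30    -0.10    -0.25     0.80]
Compute the cofactors C_ij = (−1)^(i+j)·(3×3 minor ij) of I−A; the adjugate is their transpose:
adj(I−A) = Cᵀ =
  [ 0.301125   0.031125   0.070125   0.136125]
  [ 0.000000   0.384750   0.000000   0.000000]
  [ 0.030250   0.034750   0.316250   0.033000]
  [ 0.122375   0.070625   0.125125   0.325875]
det(I−A) = Σ_j (I−A)_1j·C_1j = (0.85)(0.301125) + (0.00)(0.000000) + (-0.05)(0.030250) + (-0.35)(0.122375) = 0.2116125
(I − A)⁻¹ = adj(I−A) / det(I−A) ≈
  [   1.4230     0.1471     0.3314     0.6433]
  [   0.0000     1.8182     0.0000     0.0000]
  [   0.1429     0.1642     1.4945     0.1559]
  [   0.5783     0.3337     0.5913     1.5400]
x = (I − A)⁻¹ d = adj(I−A)·d / det(I−A), with det(I−A) = 0.2116125:
  x_S = (0.301125·125 + 0.031125·750 + 0.070125·400 + 0.136125·350) / 0.2116125 = 136.678125 / 0.2116125 ≈ 645.89
  x_I = (0.000000·125 + 0.384750·750 + 0.000000·400 + 0.000000·350) / 0.2116125 = 288.5625 / 0.2116125 ≈ 1363.64
  x_G = (0.030250·125 + 0.034750·750 + 0.316250·400 + 0.033000·350) / 0.2116125 = 167.89375 / 0.2116125 ≈ 793.40
  x_W = (0.122375·125 + 0.070625·750 + 0.125125·400 + 0.325875·350) / 0.2116125 = 232.371875 / 0.2116125 ≈ 1098.10

x_I = 1363.64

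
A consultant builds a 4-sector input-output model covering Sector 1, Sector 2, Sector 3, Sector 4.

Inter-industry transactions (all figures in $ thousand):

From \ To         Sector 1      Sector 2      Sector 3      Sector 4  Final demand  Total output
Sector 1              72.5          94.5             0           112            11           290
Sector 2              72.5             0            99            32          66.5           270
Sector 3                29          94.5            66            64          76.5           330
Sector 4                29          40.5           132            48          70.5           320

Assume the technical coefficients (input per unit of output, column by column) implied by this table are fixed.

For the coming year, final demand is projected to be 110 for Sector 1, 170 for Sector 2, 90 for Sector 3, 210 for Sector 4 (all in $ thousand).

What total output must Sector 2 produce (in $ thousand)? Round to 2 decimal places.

Technical coefficients a_ij = z_ij / X_j:
  a_11 = 72.5/290 = 0.25, a_21 = 72.5/290 = 0.25, a_31 = 29/290 = 0.10, a_41 = 29/290 = 0.10
  a_12 = 94.5/270 = 0.35, a_22 = 0/270 = 0.00, a_32 = 94.5/270 = 0.35, a_42 = 40.5/270 = 0.15
  a_13 = 0/330 = 0.00, a_23 = 99/330 = 0.30, a_33 = 66/330 = 0.20, a_43 = 132/330 = 0.40
  a_14 = 112/320 = 0.35, a_24 = 32/320 = 0.10, a_34 = 64/320 = 0.20, a_44 = 48/320 = 0.15
I − A =
  [   0.75    -0.35     0.00    -0.35]
  [  -0.25     1.00    -0.30    -0.10]
  [  -0.10    -0.35     0.80    -0.20]
  [  -0.10    -0.15    -0.40     0.85]
Compute the cofactors C_ij = (−1)^(i+j)·(3×3 minor ij) of I−A; the adjugate is their transpose:
adj(I−A) = Cᵀ =
  [ 0.475750   0.301000   0.259000   0.292250]
  [ 0.193500   0.408000   0.245750   0.185500]
  [ 0.188875   0.275375   0.500250   0.227875]
  [ 0.179000   0.237000   0.309250   0.440750]
det(I−A) = Σ_j (I−A)_1j·C_1j = (0.75)(0.475750) + (-0.35)(0.193500) + (0.00)(0.188875) + (-0.35)(0.179000) = 0.2264375
(I − A)⁻¹ = adj(I−A) / det(I−A) ≈
  [   2.1010     1.3293     1.1438     1.2906]
  [   0.8545     1.8018     1.0853     0.8192]
  [   0.8341     1.2161     2.2092     1.0063]
  [   0.7905     1.0466     1.3657     1.9465]
x = (I − A)⁻¹ d = adj(I−A)·d / det(I−A), with det(I−A) = 0.2264375:
  x_1 = (0.475750·110 + 0.301000·170 + 0.259000·90 + 0.292250·210) / 0.2264375 = 188.185 / 0.2264375 ≈ 831.07
  x_2 = (0.193500·110 + 0.408000·170 + 0.245750·90 + 0.185500·210) / 0.2264375 = 151.7175 / 0.2264375 ≈ 670.02
  x_3 = (0.188875·110 + 0.275375·170 + 0.500250·90 + 0.227875·210) / 0.2264375 = 160.46625 / 0.2264375 ≈ 708.66
  x_4 = (0.179000·110 + 0.237000·170 + 0.309250·90 + 0.440750·210) / 0.2264375 = 180.37 / 0.2264375 ≈ 796.56

x_2 = 670.02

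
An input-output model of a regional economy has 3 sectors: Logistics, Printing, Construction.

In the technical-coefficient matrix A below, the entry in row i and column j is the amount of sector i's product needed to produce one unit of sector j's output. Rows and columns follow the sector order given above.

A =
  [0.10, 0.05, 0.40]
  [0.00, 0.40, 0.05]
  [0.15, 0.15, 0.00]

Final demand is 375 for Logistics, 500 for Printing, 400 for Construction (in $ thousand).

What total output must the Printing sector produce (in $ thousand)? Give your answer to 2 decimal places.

I − A =
  [   0.90    -0.05    -0.40]
  [   0.00     0.60    -0.05]
  [  -0.15    -0.15     1.00]
Cofactors of I−A, C_ij = (−1)^(i+j)·(minor ij) (rows/columns in the sector order above):
  C_11 = (0.60)(1.00) − (-0.05)(-0.15) = 0.5925
  C_12 = −[(0.00)(1.00) − (-0.05)(-0.15)] = 0.0075
  C_13 = (0.00)(-0.15) − (0.60)(-0.15) = 0.0900
  C_21 = −[(-0.05)(1.00) − (-0.40)(-0.15)] = 0.1100
  C_22 = (0.90)(1.00) − (-0.40)(-0.15) = 0.8400
  C_23 = −[(0.90)(-0.15) − (-0.05)(-0.15)] = 0.1425
  C_31 = (-0.05)(-0.05) − (-0.40)(0.60) = 0.2425
  C_32 = −[(0.90)(-0.05) − (-0.40)(0.00)] = 0.0450
  C_33 = (0.90)(0.60) − (-0.05)(0.00) = 0.5400
det(I−A) = Σ_j (I−A)_1j·C_1j = (0.90)(0.5925) + (-0.05)(0.0075) + (-0.40)(0.0900) = 0.496875
adj(I−A) = Cᵀ =
  [ 0.5925   0.1100   0.2425]
  [ 0.0075   0.8400   0.0450]
  [ 0.0900   0.1425   0.5400]
(I − A)⁻¹ = adj(I−A) / det(I−A) ≈
  [   1.1925     0.2214     0.4881]
  [   0.0151     1.6906     0.0906]
  [   0.1811     0.2868     1.0868]
x = (I − A)⁻¹ d = adj(I−A)·d / det(I−A), with det(I−A) = 0.496875:
  x_1 = (0.5925·375 + 0.1100·500 + 0.2425·400) / 0.496875 = 374.1875 / 0.496875 ≈ 753.08
  x_2 = (0.0075·375 + 0.8400·500 + 0.0450·400) / 0.496875 = 440.8125 / 0.496875 ≈ 887.17
  x_3 = (0.0900·375 + 0.1425·500 + 0.5400·400) / 0.496875 = 321.00 / 0.496875 ≈ 646.04

x_2 = 887.17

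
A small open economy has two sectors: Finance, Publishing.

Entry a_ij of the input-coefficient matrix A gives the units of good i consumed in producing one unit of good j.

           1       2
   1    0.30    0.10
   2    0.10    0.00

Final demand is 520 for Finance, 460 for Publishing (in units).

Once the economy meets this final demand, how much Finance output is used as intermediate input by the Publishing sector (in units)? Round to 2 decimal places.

I − A =
  [   0.70    -0.10]
  [  -0.10     1.00]
det(I−A) = (0.70)(1.00) − (-0.10)(-0.10) = 0.6900
adj(I−A) = [[1.00, 0.10], [0.10, 0.70]]
(I − A)⁻¹ = adj(I−A) / det(I−A) ≈
  [   1.4493     0.1449]
  [   0.1449     1.0145]
First solve x = (I − A)⁻¹ d = adj(I−A)·d / det(I−A); in particular x_2 = (0.10·520 + 0.70·460) / 0.6900 = 374.00 / 0.6900 ≈ 542.0290.
Intermediate flow from 1 to 2: z_12 = a_12 · x_2 = 0.10 × 374.00 / 0.6900 = 37.40 / 0.6900 ≈ 54.20.

z_12 = 54.20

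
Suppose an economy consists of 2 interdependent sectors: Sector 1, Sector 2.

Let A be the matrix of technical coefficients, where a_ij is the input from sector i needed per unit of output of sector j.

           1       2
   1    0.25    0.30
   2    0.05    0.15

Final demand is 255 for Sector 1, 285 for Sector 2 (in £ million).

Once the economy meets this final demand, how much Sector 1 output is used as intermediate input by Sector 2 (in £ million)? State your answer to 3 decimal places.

I − A =
  [   0.75    -0.30]
  [  -0.05     0.85]
det(I−A) = (0.75)(0.85) − (-0.30)(-0.05) = 0.6225
adj(I−A) = [[0.85, 0.30], [0.05, 0.75]]
(I − A)⁻¹ = adj(I−A) / det(I−A) ≈
  [   1.3655     0.4819]
  [   0.0803     1.2048]
First solve x = (I − A)⁻¹ d = adj(I−A)·d / det(I−A); in particular x_2 = (0.05·255 + 0.75·285) / 0.6225 = 226.50 / 0.6225 ≈ 363.85542.
Intermediate flow from 1 to 2: z_12 = a_12 · x_2 = 0.30 × 226.50 / 0.6225 = 67.95 / 0.6225 ≈ 109.157.

z_12 = 109.157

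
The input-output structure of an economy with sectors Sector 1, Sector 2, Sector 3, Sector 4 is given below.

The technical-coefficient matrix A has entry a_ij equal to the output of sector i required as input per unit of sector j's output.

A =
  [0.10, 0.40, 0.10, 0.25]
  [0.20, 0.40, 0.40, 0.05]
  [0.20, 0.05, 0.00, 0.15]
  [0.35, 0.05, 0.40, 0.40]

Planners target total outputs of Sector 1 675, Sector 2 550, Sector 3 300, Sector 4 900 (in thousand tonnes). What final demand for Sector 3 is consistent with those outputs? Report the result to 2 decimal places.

I − A =
  [   0.90    -0.40    -0.10    -0.25]
  [  -0.20     0.60    -0.40    -0.05]
  [  -0.20    -0.05     1.00    -0.15]
  [  -0.35    -0.05    -0.40     0.60]
d = (I − A) x:
  d_1 = (+0.90)·675 + (-0.40)·550 + (-0.10)·300 + (-0.25)·900 = 132.50
  d_2 = (-0.20)·675 + (+0.60)·550 + (-0.40)·300 + (-0.05)·900 = 30.00
  d_3 = (-0.20)·675 + (-0.05)·550 + (+1.00)·300 + (-0.15)·900 = 2.50
  d_4 = (-0.35)·675 + (-0.05)·550 + (-0.40)·300 + (+0.60)·900 = 156.25

d_3 = 2.50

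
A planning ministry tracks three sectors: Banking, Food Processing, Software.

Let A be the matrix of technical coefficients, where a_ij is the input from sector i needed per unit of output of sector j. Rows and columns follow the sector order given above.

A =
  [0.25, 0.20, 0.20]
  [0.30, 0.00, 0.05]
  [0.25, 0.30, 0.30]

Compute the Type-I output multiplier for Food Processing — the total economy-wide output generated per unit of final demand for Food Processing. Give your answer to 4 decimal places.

m_F = 2.3676

I − A =
  [   0.75    -0.20    -0.20]
  [  -0.30     1.00    -0.05]
  [  -0.25    -0.30     0.70]
Cofactors of I−A, C_ij = (−1)^(i+j)·(minor ij) (rows/columns in the sector order above):
  C_11 = (1.00)(0.70) − (-0.05)(-0.30) = 0.6850
  C_12 = −[(-0.30)(0.70) − (-0.05)(-0.25)] = 0.2225
  C_13 = (-0.30)(-0.30) − (1.00)(-0.25) = 0.3400
  C_21 = −[(-0.20)(0.70) − (-0.20)(-0.30)] = 0.2000
  C_22 = (0.75)(0.70) − (-0.20)(-0.25) = 0.4750
  C_23 = −[(0.75)(-0.30) − (-0.20)(-0.25)] = 0.2750
  C_31 = (-0.20)(-0.05) − (-0.20)(1.00) = 0.2100
  C_32 = −[(0.75)(-0.05) − (-0.20)(-0.30)] = 0.0975
  C_33 = (0.75)(1.00) − (-0.20)(-0.30) = 0.6900
det(I−A) = Σ_j (I−A)_1j·C_1j = (0.75)(0.6850) + (-0.20)(0.2225) + (-0.20)(0.3400) = 0.40125
adj(I−A) = Cᵀ =
  [ 0.6850   0.2000   0.2100]
  [ 0.2225   0.4750   0.0975]
  [ 0.3400   0.2750   0.6900]
(I − A)⁻¹ = adj(I−A) / det(I−A) ≈
  [   1.70717     0.49844     0.52336]
  [   0.55452     1.18380     0.24299]
  [   0.84735     0.68536     1.71963]
The output multiplier for sector j is the column-j sum of the Leontief inverse (I − A)⁻¹ = adj(I−A) / det(I−A).
Column F of adj(I−A): (0.2000, 0.4750, 0.2750); det(I−A) = 0.40125.
m_F = (0.2000 + 0.4750 + 0.2750) / 0.40125 = 0.95 / 0.40125 ≈ 2.3676.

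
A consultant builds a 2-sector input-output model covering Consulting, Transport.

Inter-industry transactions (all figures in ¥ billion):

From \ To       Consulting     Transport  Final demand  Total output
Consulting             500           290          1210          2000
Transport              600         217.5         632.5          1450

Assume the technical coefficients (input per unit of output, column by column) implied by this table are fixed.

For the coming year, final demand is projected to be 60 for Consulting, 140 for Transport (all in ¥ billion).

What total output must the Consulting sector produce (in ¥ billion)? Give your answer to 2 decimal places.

x_1 = 136.80

Technical coefficients a_ij = z_ij / X_j:
  a_11 = 500/2000 = 0.25, a_21 = 600/2000 = 0.30
  a_12 = 290/1450 = 0.20, a_22 = 217.5/1450 = 0.15
I − A =
  [   0.75    -0.20]
  [  -0.30     0.85]
det(I−A) = (0.75)(0.85) − (-0.20)(-0.30) = 0.5775
adj(I−A) = [[0.85, 0.20], [0.30, 0.75]]
(I − A)⁻¹ = adj(I−A) / det(I−A) ≈
  [   1.4719     0.3463]
  [   0.5195     1.2987]
x = (I − A)⁻¹ d = adj(I−A)·d / det(I−A), with det(I−A) = 0.5775:
  x_1 = (0.85·60 + 0.20·140) / 0.5775 = 79.00 / 0.5775 ≈ 136.80
  x_2 = (0.30·60 + 0.75·140) / 0.5775 = 123.00 / 0.5775 ≈ 212.99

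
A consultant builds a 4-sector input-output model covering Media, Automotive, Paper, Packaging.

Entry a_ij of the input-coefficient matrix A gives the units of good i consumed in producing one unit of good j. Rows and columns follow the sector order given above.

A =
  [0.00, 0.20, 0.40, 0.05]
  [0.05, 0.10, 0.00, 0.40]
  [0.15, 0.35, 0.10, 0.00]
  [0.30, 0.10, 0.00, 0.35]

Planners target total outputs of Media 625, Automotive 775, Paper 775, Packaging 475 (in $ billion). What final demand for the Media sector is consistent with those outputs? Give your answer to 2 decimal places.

I − A =
  [   1.00    -0.20    -0.40    -0.05]
  [  -0.05     0.90     0.00    -0.40]
  [  -0.15    -0.35     0.90     0.00]
  [  -0.30    -0.10     0.00     0.65]
d = (I − A) x:
  d_1 = (+1.00)·625 + (-0.20)·775 + (-0.40)·775 + (-0.05)·475 = 136.25
  d_2 = (-0.05)·625 + (+0.90)·775 + (+0.00)·775 + (-0.40)·475 = 476.25
  d_3 = (-0.15)·625 + (-0.35)·775 + (+0.90)·775 + (+0.00)·475 = 332.50
  d_4 = (-0.30)·625 + (-0.10)·775 + (+0.00)·775 + (+0.65)·475 = 43.75

d_1 = 136.25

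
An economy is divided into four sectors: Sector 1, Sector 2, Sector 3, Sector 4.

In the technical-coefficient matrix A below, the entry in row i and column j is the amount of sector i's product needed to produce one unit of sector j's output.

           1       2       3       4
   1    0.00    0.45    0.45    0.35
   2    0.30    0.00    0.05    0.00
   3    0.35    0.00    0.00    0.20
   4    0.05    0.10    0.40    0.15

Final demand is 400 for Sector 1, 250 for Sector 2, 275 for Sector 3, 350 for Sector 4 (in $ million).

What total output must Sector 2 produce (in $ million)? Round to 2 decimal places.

x_2 = 787.88

I − A =
  [   1.00    -0.45    -0.45    -0.35]
  [  -0.30     1.00    -0.05     0.00]
  [  -0.35     0.00     1.00    -0.20]
  [  -0.05    -0.10    -0.40     0.85]
Compute the cofactors C_ij = (−1)^(i+j)·(3×3 minor ij) of I−A; the adjugate is their transpose:
adj(I−A) = Cᵀ =
  [ 0.769000   0.390500   0.543375   0.444500]
  [ 0.246375   0.565125   0.198375   0.148125]
  [ 0.313500   0.170625   0.707250   0.295500]
  [ 0.221750   0.169750   0.388125   0.699625]
det(I−A) = Σ_j (I−A)_1j·C_1j = (1.00)(0.769000) + (-0.45)(0.246375) + (-0.45)(0.313500) + (-0.35)(0.221750) = 0.43944375
(I − A)⁻¹ = adj(I−A) / det(I−A) ≈
  [   1.7499     0.8886     1.2365     1.0115]
  [   0.5607     1.2860     0.4514     0.3371]
  [   0.7134     0.3883     1.6094     0.6724]
  [   0.5046     0.3863     0.8832     1.5921]
x = (I − A)⁻¹ d = adj(I−A)·d / det(I−A), with det(I−A) = 0.43944375:
  x_1 = (0.769000·400 + 0.390500·250 + 0.543375·275 + 0.444500·350) / 0.43944375 = 710.228125 / 0.43944375 ≈ 1616.20
  x_2 = (0.246375·400 + 0.565125·250 + 0.198375·275 + 0.148125·350) / 0.43944375 = 346.228125 / 0.43944375 ≈ 787.88
  x_3 = (0.313500·400 + 0.170625·250 + 0.707250·275 + 0.295500·350) / 0.43944375 = 465.975 / 0.43944375 ≈ 1060.37
  x_4 = (0.221750·400 + 0.169750·250 + 0.388125·275 + 0.699625·350) / 0.43944375 = 482.740625 / 0.43944375 ≈ 1098.53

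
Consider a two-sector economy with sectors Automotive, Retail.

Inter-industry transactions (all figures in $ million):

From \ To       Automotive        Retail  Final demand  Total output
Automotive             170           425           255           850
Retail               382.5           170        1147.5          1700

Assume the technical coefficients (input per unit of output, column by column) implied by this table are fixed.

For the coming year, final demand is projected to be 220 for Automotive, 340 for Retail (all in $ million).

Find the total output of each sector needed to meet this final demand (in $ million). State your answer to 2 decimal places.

Technical coefficients a_ij = z_ij / X_j:
  a_AA = 170/850 = 0.20, a_RA = 382.5/850 = 0.45
  a_AR = 425/1700 = 0.25, a_RR = 170/1700 = 0.10
I − A =
  [   0.80    -0.25]
  [  -0.45     0.90]
det(I−A) = (0.80)(0.90) − (-0.25)(-0.45) = 0.6075
adj(I−A) = [[0.90, 0.25], [0.45, 0.80]]
(I − A)⁻¹ = adj(I−A) / det(I−A) ≈
  [   1.4815     0.4115]
  [   0.7407     1.3169]
x = (I − A)⁻¹ d = adj(I−A)·d / det(I−A), with det(I−A) = 0.6075:
  x_A = (0.90·220 + 0.25·340) / 0.6075 = 283.00 / 0.6075 ≈ 465.84
  x_R = (0.45·220 + 0.80·340) / 0.6075 = 371.00 / 0.6075 ≈ 610.70

x_A = 465.84, x_R = 610.70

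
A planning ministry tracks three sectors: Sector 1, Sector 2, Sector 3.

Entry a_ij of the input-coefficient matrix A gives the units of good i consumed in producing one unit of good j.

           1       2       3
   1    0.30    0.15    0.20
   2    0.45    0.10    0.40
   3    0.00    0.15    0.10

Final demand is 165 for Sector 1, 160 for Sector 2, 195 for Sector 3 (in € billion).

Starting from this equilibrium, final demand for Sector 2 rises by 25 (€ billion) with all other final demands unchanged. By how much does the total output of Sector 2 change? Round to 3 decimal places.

Δx_2 = 34.942

I − A =
  [   0.70    -0.15    -0.20]
  [  -0.45     0.90    -0.40]
  [   0.00    -0.15     0.90]
Cofactors of I−A, C_ij = (−1)^(i+j)·(minor ij) (rows/columns in the sector order above):
  C_11 = (0.90)(0.90) − (-0.40)(-0.15) = 0.7500
  C_12 = −[(-0.45)(0.90) − (-0.40)(0.00)] = 0.4050
  C_13 = (-0.45)(-0.15) − (0.90)(0.00) = 0.0675
  C_21 = −[(-0.15)(0.90) − (-0.20)(-0.15)] = 0.1650
  C_22 = (0.70)(0.90) − (-0.20)(0.00) = 0.6300
  C_23 = −[(0.70)(-0.15) − (-0.15)(0.00)] = 0.1050
  C_31 = (-0.15)(-0.40) − (-0.20)(0.90) = 0.2400
  C_32 = −[(0.70)(-0.40) − (-0.20)(-0.45)] = 0.3700
  C_33 = (0.70)(0.90) − (-0.15)(-0.45) = 0.5625
det(I−A) = Σ_j (I−A)_1j·C_1j = (0.70)(0.7500) + (-0.15)(0.4050) + (-0.20)(0.0675) = 0.45075
adj(I−A) = Cᵀ =
  [ 0.7500   0.1650   0.2400]
  [ 0.4050   0.6300   0.3700]
  [ 0.0675   0.1050   0.5625]
(I − A)⁻¹ = adj(I−A) / det(I−A) ≈
  [   1.6639     0.3661     0.5324]
  [   0.8985     1.3977     0.8209]
  [   0.1498     0.2329     1.2479]
Δx = (I − A)⁻¹ Δd with Δd having +25 in the Sector 2 component and 0 elsewhere.
So Δx_2 = L_22 · (+25), where L_22 = adj(I−A)_22 / det(I−A) = 0.6300 / 0.45075.
Δx_2 = 0.6300 × (+25) / 0.45075 = 15.75 / 0.45075 ≈ 34.942.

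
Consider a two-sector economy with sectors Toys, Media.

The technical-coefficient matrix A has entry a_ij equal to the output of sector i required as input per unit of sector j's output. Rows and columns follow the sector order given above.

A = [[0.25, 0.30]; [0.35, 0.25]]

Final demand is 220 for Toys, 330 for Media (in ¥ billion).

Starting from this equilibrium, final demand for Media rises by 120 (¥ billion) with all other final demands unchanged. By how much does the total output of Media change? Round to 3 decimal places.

I − A =
  [   0.75    -0.30]
  [  -0.35     0.75]
det(I−A) = (0.75)(0.75) − (-0.30)(-0.35) = 0.4575
adj(I−A) = [[0.75, 0.30], [0.35, 0.75]]
(I − A)⁻¹ = adj(I−A) / det(I−A) ≈
  [   1.6393     0.6557]
  [   0.7650     1.6393]
Δx = (I − A)⁻¹ Δd with Δd having +120 in the Media component and 0 elsewhere.
So Δx_2 = L_22 · (+120), where L_22 = adj(I−A)_22 / det(I−A) = 0.75 / 0.4575.
Δx_2 = 0.75 × (+120) / 0.4575 = 90.00 / 0.4575 ≈ 196.721.

Δx_2 = 196.721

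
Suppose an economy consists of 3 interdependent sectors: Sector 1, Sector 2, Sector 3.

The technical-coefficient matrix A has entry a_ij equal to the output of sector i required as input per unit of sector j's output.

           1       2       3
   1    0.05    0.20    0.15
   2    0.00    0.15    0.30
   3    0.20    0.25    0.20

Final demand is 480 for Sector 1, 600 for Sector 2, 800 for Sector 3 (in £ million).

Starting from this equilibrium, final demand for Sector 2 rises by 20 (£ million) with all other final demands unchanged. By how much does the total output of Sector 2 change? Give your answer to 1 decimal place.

I − A =
  [   0.95    -0.20    -0.15]
  [   0.00     0.85    -0.30]
  [  -0.20    -0.25     0.80]
Cofactors of I−A, C_ij = (−1)^(i+j)·(minor ij) (rows/columns in the sector order above):
  C_11 = (0.85)(0.80) − (-0.30)(-0.25) = 0.6050
  C_12 = −[(0.00)(0.80) − (-0.30)(-0.20)] = 0.0600
  C_13 = (0.00)(-0.25) − (0.85)(-0.20) = 0.1700
  C_21 = −[(-0.20)(0.80) − (-0.15)(-0.25)] = 0.1975
  C_22 = (0.95)(0.80) − (-0.15)(-0.20) = 0.7300
  C_23 = −[(0.95)(-0.25) − (-0.20)(-0.20)] = 0.2775
  C_31 = (-0.20)(-0.30) − (-0.15)(0.85) = 0.1875
  C_32 = −[(0.95)(-0.30) − (-0.15)(0.00)] = 0.2850
  C_33 = (0.95)(0.85) − (-0.20)(0.00) = 0.8075
det(I−A) = Σ_j (I−A)_1j·C_1j = (0.95)(0.6050) + (-0.20)(0.0600) + (-0.15)(0.1700) = 0.53725
adj(I−A) = Cᵀ =
  [ 0.6050   0.1975   0.1875]
  [ 0.0600   0.7300   0.2850]
  [ 0.1700   0.2775   0.8075]
(I − A)⁻¹ = adj(I−A) / det(I−A) ≈
  [   1.1261     0.3676     0.3490]
  [   0.1117     1.3588     0.5305]
  [   0.3164     0.5165     1.5030]
Δx = (I − A)⁻¹ Δd with Δd having +20 in the Sector 2 component and 0 elsewhere.
So Δx_2 = L_22 · (+20), where L_22 = adj(I−A)_22 / det(I−A) = 0.7300 / 0.53725.
Δx_2 = 0.7300 × (+20) / 0.53725 = 14.60 / 0.53725 ≈ 27.2.

Δx_2 = 27.2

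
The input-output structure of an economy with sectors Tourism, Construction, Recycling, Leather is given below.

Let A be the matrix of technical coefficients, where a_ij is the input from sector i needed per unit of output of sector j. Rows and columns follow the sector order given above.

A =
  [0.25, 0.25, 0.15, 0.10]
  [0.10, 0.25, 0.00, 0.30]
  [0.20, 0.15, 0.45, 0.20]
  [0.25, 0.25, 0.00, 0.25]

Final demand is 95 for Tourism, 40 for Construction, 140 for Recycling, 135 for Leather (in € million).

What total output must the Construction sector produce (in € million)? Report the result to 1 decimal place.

x_2 = 264.9

I − A =
  [   0.75    -0.25    -0.15    -0.10]
  [  -0.10     0.75     0.00    -0.30]
  [  -0.20    -0.15     0.55    -0.20]
  [  -0.25    -0.25     0.00     0.75]
Compute the cofactors C_ij = (−1)^(i+j)·(3×3 minor ij) of I−A; the adjugate is their transpose:
adj(I−A) = Cᵀ =
  [ 0.268125   0.141250   0.073125   0.111750]
  [ 0.082500   0.265625   0.022500   0.123250]
  [ 0.162500   0.173125   0.306875   0.172750]
  [ 0.116875   0.135625   0.031875   0.270875]
det(I−A) = Σ_j (I−A)_1j·C_1j = (0.75)(0.268125) + (-0.25)(0.082500) + (-0.15)(0.162500) + (-0.10)(0.116875) = 0.14440625
(I − A)⁻¹ = adj(I−A) / det(I−A) ≈
  [   1.8567     0.9781     0.5064     0.7739]
  [   0.5713     1.8394     0.1558     0.8535]
  [   1.1253     1.1989     2.1251     1.1963]
  [   0.8093     0.9392     0.2207     1.8758]
x = (I − A)⁻¹ d = adj(I−A)·d / det(I−A), with det(I−A) = 0.14440625:
  x_1 = (0.268125·95 + 0.141250·40 + 0.073125·140 + 0.111750·135) / 0.14440625 = 56.445625 / 0.14440625 ≈ 390.9
  x_2 = (0.082500·95 + 0.265625·40 + 0.022500·140 + 0.123250·135) / 0.14440625 = 38.25125 / 0.14440625 ≈ 264.9
  x_3 = (0.162500·95 + 0.173125·40 + 0.306875·140 + 0.172750·135) / 0.14440625 = 88.64625 / 0.14440625 ≈ 613.9
  x_4 = (0.116875·95 + 0.135625·40 + 0.031875·140 + 0.270875·135) / 0.14440625 = 57.55875 / 0.14440625 ≈ 398.6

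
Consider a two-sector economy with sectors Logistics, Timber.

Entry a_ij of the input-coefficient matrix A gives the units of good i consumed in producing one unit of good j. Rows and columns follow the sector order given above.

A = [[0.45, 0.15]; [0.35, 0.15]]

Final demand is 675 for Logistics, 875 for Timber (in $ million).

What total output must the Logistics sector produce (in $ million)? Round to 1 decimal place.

x_1 = 1698.8

I − A =
  [   0.55    -0.15]
  [  -0.35     0.85]
det(I−A) = (0.55)(0.85) − (-0.15)(-0.35) = 0.4150
adj(I−A) = [[0.85, 0.15], [0.35, 0.55]]
(I − A)⁻¹ = adj(I−A) / det(I−A) ≈
  [   2.0482     0.3614]
  [   0.8434     1.3253]
x = (I − A)⁻¹ d = adj(I−A)·d / det(I−A), with det(I−A) = 0.4150:
  x_1 = (0.85·675 + 0.15·875) / 0.4150 = 705.00 / 0.4150 ≈ 1698.8
  x_2 = (0.35·675 + 0.55·875) / 0.4150 = 717.50 / 0.4150 ≈ 1728.9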